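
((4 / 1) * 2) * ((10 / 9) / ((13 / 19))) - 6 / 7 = 9938 / 819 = 12.13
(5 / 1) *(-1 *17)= -85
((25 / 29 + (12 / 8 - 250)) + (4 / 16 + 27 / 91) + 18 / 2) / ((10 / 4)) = -2513291 / 26390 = -95.24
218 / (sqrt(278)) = 109 * sqrt(278) / 139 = 13.07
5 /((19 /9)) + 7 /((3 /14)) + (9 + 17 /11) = 45.58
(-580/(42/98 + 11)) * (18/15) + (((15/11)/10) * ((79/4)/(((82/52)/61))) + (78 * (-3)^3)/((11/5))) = -8244213/9020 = -913.99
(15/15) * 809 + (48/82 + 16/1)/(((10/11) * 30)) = 809.61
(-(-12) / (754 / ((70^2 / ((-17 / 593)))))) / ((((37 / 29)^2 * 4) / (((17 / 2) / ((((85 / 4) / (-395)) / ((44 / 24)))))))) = 36613272850 / 302549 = 121016.01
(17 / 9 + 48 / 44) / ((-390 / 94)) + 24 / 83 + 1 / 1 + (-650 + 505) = -46284167 / 320463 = -144.43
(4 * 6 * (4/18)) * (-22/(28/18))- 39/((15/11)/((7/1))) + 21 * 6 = -5237/35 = -149.63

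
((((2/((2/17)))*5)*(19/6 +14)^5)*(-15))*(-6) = 4926914815775/432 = 11404895406.89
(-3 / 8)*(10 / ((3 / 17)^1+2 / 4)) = -255 / 46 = -5.54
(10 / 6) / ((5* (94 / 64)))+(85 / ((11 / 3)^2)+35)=708872 / 17061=41.55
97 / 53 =1.83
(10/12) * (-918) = -765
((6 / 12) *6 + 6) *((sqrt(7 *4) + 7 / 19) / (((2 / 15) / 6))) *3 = 8505 / 19 + 2430 *sqrt(7) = 6876.81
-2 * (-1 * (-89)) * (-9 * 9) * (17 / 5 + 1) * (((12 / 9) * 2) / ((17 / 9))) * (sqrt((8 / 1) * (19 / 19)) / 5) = 15225408 * sqrt(2) / 425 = 50663.48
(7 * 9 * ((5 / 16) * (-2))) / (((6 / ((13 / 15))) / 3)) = -273 / 16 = -17.06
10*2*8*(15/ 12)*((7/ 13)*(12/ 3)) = 430.77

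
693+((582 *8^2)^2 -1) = 1387414196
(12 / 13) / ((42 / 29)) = 58 / 91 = 0.64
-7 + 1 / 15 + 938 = 13966 / 15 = 931.07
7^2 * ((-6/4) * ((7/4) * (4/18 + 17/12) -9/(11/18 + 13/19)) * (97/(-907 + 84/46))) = -28452784087/885390432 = -32.14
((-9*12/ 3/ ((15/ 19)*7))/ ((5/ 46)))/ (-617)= 10488/ 107975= 0.10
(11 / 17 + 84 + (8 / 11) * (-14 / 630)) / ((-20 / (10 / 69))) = -712169 / 1161270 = -0.61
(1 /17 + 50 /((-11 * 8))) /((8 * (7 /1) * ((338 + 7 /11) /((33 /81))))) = -1397 /127663200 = -0.00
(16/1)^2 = 256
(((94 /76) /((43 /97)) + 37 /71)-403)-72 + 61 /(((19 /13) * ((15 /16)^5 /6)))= -3697101953059 /29366043750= -125.90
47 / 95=0.49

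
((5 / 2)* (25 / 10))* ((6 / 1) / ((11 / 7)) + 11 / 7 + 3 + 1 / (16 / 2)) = 131125 / 2464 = 53.22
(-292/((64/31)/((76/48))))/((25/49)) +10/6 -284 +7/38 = -65762207/91200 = -721.08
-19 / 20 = -0.95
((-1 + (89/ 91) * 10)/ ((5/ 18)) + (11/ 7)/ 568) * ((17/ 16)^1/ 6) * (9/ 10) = 416654241/ 82700800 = 5.04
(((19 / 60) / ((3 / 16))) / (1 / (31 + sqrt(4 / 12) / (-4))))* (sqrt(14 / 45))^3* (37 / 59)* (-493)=4852106* sqrt(70)* (-372 + sqrt(3)) / 5376375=-2795.80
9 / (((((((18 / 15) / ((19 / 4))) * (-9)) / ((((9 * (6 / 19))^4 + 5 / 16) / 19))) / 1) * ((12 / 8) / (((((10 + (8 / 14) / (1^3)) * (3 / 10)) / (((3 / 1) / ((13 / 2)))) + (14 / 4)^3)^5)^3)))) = -312772551220823920361898474090773574387064768808184255096533494217523 / 1214777679634326578799627468800000000000000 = -257473080436393087624126400.00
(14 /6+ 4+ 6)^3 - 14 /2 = 50464 /27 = 1869.04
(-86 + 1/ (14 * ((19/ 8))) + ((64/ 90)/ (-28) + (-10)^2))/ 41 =11974/ 35055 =0.34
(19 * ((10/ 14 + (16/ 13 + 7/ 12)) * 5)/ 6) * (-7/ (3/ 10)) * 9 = -1311475/ 156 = -8406.89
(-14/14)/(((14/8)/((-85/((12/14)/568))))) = 96560/3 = 32186.67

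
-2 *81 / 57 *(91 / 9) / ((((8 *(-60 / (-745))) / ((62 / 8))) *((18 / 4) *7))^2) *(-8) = 277357093 / 8273664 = 33.52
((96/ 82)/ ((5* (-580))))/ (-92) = 3/ 683675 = 0.00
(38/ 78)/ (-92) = -19/ 3588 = -0.01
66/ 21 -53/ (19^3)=150527/ 48013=3.14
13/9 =1.44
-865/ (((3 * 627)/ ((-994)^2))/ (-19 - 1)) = 17093022800/ 1881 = 9087199.79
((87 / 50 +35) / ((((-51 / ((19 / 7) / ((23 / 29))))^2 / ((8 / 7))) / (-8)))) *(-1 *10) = 35693762368 / 2359718235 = 15.13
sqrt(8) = 2 * sqrt(2) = 2.83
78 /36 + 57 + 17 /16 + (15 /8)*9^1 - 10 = 3221 /48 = 67.10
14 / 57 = 0.25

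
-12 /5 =-2.40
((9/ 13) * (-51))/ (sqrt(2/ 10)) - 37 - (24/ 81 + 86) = -3329/ 27 - 459 * sqrt(5)/ 13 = -202.25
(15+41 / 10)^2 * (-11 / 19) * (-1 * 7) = 2809037 / 1900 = 1478.44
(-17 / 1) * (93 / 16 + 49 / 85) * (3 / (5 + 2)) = -26067 / 560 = -46.55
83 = 83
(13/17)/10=13/170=0.08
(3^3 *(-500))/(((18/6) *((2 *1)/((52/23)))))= -117000/23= -5086.96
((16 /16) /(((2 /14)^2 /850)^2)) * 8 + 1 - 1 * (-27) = 13877780028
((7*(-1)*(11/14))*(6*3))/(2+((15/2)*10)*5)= -99/377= -0.26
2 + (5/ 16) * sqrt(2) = 5 * sqrt(2)/ 16 + 2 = 2.44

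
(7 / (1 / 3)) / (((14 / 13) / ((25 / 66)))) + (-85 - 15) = -4075 / 44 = -92.61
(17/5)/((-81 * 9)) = -17/3645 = -0.00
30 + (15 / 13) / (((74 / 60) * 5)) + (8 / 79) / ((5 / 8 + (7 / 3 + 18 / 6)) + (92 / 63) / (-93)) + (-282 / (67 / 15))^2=190819908755940444 / 47513171646473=4016.15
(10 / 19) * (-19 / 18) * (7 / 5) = -0.78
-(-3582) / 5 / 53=3582 / 265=13.52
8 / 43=0.19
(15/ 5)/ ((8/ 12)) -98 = -187/ 2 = -93.50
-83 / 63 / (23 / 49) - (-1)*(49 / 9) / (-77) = -728 / 253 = -2.88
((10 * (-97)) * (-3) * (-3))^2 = 76212900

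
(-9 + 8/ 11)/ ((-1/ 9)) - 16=643/ 11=58.45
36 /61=0.59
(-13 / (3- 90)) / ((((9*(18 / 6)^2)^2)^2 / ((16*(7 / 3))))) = 1456 / 11235194181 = 0.00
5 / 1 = 5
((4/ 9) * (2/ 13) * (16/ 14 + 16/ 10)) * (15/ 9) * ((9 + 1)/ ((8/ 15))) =1600/ 273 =5.86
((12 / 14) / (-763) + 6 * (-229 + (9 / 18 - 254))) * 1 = -15462201 / 5341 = -2895.00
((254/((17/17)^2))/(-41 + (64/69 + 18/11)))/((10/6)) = -578358/145865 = -3.97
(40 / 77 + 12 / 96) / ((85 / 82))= 16277 / 26180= 0.62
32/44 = 8/11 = 0.73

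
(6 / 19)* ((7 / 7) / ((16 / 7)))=21 / 152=0.14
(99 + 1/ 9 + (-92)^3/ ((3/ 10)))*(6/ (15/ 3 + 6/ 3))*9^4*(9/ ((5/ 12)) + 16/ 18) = -11489071578336/ 35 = -328259187952.46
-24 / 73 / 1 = -24 / 73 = -0.33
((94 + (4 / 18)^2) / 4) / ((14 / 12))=3809 / 189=20.15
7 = 7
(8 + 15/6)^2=110.25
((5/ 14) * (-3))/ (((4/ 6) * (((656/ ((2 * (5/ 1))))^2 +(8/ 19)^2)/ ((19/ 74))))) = -0.00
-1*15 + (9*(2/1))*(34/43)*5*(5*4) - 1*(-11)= 61028/43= 1419.26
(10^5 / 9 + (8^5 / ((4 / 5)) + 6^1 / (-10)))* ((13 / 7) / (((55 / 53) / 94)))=21679706074 / 2475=8759477.20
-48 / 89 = -0.54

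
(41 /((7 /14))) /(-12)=-41 /6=-6.83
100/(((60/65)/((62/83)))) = 20150/249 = 80.92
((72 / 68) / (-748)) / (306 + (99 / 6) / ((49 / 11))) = -0.00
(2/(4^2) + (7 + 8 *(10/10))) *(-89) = -10769/8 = -1346.12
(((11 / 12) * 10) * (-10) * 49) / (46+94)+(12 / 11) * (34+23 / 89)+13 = 214865 / 11748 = 18.29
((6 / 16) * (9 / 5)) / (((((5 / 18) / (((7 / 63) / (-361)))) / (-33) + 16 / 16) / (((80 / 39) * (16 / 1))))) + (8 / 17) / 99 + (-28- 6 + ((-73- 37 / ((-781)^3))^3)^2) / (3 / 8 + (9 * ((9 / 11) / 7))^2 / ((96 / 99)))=99813112990.09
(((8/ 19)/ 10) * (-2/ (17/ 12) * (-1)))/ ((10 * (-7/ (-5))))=48/ 11305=0.00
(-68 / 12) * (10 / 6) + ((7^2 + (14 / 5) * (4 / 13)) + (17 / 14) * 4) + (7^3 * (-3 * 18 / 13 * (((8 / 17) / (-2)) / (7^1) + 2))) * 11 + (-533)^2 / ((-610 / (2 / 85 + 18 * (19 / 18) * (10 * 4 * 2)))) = -738677.70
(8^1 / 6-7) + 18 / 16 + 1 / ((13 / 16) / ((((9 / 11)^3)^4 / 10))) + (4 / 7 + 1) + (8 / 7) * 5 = 94422591605475229 / 34271637873793320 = 2.76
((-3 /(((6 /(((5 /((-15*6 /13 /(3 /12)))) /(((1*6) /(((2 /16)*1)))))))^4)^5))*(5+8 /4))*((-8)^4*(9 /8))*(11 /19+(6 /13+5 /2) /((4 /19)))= -98722015288763500407907133 /791750400813962795679781266313856380441065030758472908252216613458853306412371542016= -0.00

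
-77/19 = -4.05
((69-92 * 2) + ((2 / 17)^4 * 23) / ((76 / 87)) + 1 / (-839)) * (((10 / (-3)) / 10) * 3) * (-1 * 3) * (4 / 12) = -153106821558 / 1331408261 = -115.00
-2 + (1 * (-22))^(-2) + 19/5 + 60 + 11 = 176181/2420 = 72.80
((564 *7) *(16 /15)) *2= 42112 /5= 8422.40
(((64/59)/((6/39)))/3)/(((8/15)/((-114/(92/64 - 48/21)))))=34944/59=592.27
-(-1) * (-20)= -20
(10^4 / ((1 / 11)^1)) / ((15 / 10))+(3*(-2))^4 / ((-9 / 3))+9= 218731 / 3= 72910.33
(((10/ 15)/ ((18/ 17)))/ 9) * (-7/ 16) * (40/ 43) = -595/ 20898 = -0.03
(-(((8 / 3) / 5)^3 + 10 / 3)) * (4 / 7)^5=-12044288 / 56723625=-0.21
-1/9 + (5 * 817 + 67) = 37367/9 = 4151.89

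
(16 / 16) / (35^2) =1 / 1225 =0.00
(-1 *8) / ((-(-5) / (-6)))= 48 / 5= 9.60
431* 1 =431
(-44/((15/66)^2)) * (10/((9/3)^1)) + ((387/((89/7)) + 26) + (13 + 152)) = -3495068/1335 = -2618.03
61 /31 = 1.97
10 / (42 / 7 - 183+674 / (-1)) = -10 / 851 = -0.01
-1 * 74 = -74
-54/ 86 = -27/ 43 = -0.63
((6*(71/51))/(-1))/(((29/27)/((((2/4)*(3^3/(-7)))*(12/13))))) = 621108/44863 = 13.84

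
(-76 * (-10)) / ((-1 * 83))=-760 / 83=-9.16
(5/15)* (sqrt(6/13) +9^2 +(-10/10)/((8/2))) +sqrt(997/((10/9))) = sqrt(78)/39 +323/12 +3* sqrt(9970)/10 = 57.10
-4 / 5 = -0.80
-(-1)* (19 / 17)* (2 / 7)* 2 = 76 / 119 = 0.64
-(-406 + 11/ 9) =3643/ 9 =404.78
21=21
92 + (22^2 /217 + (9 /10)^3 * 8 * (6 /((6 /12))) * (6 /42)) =403884 /3875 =104.23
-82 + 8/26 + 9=-945/13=-72.69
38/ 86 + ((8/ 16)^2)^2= 347/ 688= 0.50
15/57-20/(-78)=385/741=0.52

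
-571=-571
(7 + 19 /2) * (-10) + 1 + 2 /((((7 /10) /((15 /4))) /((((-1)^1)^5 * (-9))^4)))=490927 /7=70132.43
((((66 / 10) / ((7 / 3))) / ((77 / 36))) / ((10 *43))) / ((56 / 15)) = 243 / 294980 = 0.00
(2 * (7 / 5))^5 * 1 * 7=3764768 / 3125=1204.73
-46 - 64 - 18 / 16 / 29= -25529 / 232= -110.04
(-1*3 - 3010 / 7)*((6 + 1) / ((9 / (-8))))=24248 / 9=2694.22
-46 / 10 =-23 / 5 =-4.60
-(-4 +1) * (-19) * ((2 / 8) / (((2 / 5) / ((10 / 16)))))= -1425 / 64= -22.27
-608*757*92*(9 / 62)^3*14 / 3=-604430.72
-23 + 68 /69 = -22.01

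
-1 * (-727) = 727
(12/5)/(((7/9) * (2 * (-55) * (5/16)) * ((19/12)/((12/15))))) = -41472/914375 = -0.05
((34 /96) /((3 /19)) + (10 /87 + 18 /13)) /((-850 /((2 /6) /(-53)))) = 0.00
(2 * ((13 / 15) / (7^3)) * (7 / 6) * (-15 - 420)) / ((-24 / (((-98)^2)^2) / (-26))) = -2306390996 / 9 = -256265666.22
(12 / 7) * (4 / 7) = 48 / 49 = 0.98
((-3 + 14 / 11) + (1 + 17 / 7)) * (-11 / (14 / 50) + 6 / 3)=-34191 / 539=-63.43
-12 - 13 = -25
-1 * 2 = -2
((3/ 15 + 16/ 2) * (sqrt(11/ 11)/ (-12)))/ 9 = -41/ 540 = -0.08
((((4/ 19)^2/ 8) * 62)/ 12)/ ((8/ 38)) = 31/ 228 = 0.14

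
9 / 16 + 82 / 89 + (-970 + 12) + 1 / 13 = -17705603 / 18512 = -956.44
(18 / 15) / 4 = 3 / 10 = 0.30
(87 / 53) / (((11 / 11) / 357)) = 31059 / 53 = 586.02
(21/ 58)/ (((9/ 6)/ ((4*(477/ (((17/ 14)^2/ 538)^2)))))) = 148509113082624/ 2422109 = 61313967.74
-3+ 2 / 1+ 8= 7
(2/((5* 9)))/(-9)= -2/405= -0.00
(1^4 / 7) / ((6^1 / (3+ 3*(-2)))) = -1 / 14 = -0.07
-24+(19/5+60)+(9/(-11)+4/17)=36668/935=39.22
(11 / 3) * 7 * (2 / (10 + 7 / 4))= 616 / 141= 4.37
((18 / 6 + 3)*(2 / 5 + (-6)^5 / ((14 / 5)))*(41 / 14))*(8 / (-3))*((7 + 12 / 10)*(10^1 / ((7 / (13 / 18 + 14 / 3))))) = 126774860816 / 15435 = 8213466.85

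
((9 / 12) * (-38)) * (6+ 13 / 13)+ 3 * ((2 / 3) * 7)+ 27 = -317 / 2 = -158.50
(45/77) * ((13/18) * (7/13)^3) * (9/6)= 735/7436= 0.10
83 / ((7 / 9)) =747 / 7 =106.71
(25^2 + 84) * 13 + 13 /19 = 175136 /19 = 9217.68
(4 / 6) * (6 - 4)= 4 / 3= 1.33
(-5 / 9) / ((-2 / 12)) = 3.33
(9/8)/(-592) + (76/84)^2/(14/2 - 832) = -4984121/1723075200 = -0.00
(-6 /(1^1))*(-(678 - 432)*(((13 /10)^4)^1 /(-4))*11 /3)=-38643033 /10000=-3864.30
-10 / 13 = -0.77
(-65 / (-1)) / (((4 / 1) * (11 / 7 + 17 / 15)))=6825 / 1136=6.01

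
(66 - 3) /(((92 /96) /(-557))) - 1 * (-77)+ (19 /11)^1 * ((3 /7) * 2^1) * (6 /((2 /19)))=-64562347 /1771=-36455.31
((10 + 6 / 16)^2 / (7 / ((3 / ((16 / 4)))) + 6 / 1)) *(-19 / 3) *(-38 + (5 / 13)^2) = 837309727 / 497536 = 1682.91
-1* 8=-8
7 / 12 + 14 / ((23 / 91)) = 15449 / 276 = 55.97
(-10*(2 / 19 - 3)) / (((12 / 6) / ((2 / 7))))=550 / 133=4.14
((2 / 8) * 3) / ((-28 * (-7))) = 3 / 784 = 0.00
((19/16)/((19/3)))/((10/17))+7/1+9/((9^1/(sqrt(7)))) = sqrt(7)+1171/160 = 9.96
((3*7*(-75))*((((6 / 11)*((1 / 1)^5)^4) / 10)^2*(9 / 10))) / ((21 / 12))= -1458 / 605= -2.41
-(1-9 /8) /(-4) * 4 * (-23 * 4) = 23 /2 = 11.50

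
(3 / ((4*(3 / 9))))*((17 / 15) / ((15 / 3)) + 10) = 2301 / 100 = 23.01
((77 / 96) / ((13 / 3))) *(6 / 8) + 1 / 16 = 335 / 1664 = 0.20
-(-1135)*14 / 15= 3178 / 3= 1059.33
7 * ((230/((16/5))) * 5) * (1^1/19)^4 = 20125/1042568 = 0.02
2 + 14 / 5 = 24 / 5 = 4.80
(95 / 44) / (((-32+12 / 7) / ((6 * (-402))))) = 400995 / 2332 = 171.95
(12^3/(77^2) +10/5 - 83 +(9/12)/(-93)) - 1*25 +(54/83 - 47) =-9279260951/61021268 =-152.07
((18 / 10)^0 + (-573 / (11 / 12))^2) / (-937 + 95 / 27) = -1276546419 / 3049684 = -418.58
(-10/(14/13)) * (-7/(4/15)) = 975/4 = 243.75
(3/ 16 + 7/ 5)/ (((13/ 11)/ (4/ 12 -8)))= -32131/ 3120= -10.30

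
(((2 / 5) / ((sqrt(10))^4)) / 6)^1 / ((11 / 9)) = 0.00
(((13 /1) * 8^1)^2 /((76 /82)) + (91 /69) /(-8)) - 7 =122318711 /10488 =11662.73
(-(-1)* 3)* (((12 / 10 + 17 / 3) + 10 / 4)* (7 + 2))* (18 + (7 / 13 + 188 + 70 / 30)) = 3433539 / 65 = 52823.68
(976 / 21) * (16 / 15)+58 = 33886 / 315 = 107.57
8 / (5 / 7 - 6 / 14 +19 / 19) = 56 / 9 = 6.22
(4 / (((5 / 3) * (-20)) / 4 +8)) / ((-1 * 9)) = 4 / 3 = 1.33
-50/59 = -0.85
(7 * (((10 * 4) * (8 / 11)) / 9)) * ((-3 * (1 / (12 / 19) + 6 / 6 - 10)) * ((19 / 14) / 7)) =97.60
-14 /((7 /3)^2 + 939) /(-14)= 9 /8500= 0.00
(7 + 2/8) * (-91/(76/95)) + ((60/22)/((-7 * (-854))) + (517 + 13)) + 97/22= -290.28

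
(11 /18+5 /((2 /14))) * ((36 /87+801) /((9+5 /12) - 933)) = -9931654 /321407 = -30.90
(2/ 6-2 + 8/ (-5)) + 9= 86/ 15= 5.73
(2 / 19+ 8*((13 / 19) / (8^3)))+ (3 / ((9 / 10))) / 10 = 1639 / 3648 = 0.45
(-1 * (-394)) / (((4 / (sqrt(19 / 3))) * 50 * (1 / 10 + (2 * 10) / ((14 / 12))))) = 1379 * sqrt(57) / 36210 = 0.29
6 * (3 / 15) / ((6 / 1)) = 1 / 5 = 0.20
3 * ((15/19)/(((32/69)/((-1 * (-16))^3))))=397440/19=20917.89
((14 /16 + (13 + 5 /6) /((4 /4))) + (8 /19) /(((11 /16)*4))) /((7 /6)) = 74545 /5852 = 12.74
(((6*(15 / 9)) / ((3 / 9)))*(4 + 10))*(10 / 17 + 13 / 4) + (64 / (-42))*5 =572785 / 357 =1604.44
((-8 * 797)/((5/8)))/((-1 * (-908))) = -12752/1135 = -11.24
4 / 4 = 1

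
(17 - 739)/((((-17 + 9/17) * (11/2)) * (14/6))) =18411/5390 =3.42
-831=-831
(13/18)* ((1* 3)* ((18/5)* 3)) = 117/5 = 23.40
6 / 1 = 6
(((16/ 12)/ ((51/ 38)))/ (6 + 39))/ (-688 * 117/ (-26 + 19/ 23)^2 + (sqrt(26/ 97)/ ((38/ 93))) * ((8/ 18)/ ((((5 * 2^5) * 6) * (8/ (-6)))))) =-2955569664438928670720/ 17004912499789908534515367 + 7950017648225792 * sqrt(2522)/ 663191587491806432846099313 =-0.00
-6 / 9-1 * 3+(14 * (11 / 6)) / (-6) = -143 / 18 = -7.94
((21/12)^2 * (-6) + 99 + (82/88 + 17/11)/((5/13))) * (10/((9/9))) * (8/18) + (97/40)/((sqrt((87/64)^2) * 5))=387.32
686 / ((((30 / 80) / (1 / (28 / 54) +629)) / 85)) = 294315560 / 3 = 98105186.67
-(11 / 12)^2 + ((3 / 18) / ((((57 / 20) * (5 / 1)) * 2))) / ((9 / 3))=-6881 / 8208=-0.84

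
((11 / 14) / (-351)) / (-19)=11 / 93366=0.00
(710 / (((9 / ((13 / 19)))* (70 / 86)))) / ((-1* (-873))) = 79378 / 1044981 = 0.08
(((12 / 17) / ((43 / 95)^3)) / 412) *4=10288500 / 139216757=0.07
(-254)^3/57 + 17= -16386095/57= -287475.35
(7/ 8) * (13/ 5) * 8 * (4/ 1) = 364/ 5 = 72.80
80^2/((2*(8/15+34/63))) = 2982.25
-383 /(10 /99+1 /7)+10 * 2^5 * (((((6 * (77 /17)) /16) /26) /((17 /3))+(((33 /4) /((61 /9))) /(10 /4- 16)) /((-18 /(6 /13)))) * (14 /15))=-42000805231 /26813709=-1566.39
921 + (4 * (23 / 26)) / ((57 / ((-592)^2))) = 16803805 / 741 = 22677.20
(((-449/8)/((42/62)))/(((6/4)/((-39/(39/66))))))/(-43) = -153109/1806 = -84.78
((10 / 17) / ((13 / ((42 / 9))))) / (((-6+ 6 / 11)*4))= -77 / 7956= -0.01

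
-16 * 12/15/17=-0.75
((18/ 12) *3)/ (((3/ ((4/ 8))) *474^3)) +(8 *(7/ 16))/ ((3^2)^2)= 55220377/ 1277957088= 0.04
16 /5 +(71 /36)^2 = 45941 /6480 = 7.09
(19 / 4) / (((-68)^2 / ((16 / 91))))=19 / 105196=0.00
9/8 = 1.12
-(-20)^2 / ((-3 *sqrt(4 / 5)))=200 *sqrt(5) / 3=149.07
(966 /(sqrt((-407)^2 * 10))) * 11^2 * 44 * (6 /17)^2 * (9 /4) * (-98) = -1855682136 * sqrt(10) /53465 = -109757.45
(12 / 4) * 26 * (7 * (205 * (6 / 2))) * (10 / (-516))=-279825 / 43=-6507.56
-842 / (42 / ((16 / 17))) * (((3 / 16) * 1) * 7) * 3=-1263 / 17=-74.29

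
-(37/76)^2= -1369/5776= -0.24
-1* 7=-7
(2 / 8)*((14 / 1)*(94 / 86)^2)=15463 / 3698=4.18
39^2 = 1521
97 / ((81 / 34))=3298 / 81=40.72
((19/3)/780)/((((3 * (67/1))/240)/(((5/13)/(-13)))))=-380/1324791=-0.00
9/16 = 0.56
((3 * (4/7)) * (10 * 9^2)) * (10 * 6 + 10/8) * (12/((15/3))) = 204120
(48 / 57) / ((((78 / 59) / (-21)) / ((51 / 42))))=-4012 / 247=-16.24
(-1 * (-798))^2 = 636804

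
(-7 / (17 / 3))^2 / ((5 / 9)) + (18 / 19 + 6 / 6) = 128876 / 27455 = 4.69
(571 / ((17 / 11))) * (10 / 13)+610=197620 / 221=894.21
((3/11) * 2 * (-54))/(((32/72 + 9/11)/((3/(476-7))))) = -8748/58625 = -0.15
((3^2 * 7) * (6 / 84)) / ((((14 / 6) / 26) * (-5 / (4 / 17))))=-1404 / 595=-2.36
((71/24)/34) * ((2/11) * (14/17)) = 497/38148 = 0.01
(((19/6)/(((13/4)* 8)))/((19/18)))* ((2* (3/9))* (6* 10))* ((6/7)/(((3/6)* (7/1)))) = 720/637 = 1.13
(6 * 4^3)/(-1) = -384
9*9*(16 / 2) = 648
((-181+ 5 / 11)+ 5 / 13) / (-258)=25763 / 36894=0.70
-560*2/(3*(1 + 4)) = -224/3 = -74.67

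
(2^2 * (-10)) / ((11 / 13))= -520 / 11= -47.27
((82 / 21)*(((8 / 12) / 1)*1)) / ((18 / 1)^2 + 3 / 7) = 164 / 20439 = 0.01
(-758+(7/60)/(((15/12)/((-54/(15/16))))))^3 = -444851957.29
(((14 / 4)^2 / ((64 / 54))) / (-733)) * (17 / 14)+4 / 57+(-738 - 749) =-15904289381 / 10695936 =-1486.95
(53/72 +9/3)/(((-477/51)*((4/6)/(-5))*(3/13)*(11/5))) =1486225/251856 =5.90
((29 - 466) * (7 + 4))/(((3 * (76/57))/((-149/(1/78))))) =27933477/2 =13966738.50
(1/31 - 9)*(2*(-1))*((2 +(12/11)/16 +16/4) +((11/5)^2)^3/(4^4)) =39821716769/341000000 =116.78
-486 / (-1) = 486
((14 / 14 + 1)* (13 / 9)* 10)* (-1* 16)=-4160 / 9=-462.22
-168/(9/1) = -56/3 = -18.67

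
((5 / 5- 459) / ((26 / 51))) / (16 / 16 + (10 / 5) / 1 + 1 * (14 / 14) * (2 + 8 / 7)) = -81753 / 559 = -146.25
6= 6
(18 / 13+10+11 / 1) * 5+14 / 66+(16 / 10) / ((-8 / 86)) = 203636 / 2145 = 94.94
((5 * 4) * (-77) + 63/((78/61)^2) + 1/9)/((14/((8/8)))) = -9134261/85176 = -107.24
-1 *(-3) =3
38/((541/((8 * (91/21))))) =3952/1623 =2.43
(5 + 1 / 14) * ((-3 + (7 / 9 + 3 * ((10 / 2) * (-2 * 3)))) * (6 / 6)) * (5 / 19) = -147325 / 1197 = -123.08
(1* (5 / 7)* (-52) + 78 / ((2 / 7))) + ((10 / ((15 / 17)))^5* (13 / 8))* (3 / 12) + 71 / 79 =10239166991 / 134379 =76196.18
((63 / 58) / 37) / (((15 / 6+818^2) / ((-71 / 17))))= -639 / 3487296139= -0.00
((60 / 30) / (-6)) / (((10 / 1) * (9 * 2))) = -0.00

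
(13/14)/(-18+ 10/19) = -247/4648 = -0.05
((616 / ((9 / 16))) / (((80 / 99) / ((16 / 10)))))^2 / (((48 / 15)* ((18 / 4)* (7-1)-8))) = 183656704 / 2375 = 77329.14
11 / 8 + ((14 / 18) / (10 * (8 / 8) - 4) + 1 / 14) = 2383 / 1512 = 1.58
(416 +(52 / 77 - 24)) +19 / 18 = 545711 / 1386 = 393.73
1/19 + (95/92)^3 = 17068813/14795072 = 1.15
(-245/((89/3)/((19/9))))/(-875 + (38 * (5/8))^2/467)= 0.02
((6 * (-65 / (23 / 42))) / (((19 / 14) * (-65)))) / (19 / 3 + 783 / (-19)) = -378 / 1633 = -0.23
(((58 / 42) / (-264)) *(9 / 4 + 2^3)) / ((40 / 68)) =-0.09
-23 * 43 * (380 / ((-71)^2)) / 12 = -93955 / 15123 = -6.21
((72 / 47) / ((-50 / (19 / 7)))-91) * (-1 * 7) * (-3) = -2247477 / 1175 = -1912.75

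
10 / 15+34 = 104 / 3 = 34.67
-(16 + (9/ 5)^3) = -2729/ 125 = -21.83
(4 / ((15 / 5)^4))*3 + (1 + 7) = 220 / 27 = 8.15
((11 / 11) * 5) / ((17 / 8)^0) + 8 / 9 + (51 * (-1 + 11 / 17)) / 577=30419 / 5193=5.86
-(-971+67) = 904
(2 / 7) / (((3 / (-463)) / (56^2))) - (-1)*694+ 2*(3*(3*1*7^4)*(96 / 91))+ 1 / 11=-39466267 / 429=-91995.96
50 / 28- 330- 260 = -8235 / 14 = -588.21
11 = 11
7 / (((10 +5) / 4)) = 28 / 15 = 1.87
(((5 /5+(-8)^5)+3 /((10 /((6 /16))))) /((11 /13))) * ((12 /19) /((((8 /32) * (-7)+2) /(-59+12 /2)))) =5418332517 /1045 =5185007.19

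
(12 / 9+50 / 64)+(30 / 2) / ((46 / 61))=48589 / 2208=22.01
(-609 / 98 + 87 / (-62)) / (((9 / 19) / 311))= -3255859 / 651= -5001.32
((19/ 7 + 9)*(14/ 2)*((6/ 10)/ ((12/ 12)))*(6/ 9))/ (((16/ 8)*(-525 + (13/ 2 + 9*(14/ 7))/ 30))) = -984/ 31451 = -0.03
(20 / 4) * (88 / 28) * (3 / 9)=110 / 21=5.24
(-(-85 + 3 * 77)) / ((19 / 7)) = -1022 / 19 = -53.79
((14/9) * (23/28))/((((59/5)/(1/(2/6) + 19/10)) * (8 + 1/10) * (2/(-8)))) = -11270/43011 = -0.26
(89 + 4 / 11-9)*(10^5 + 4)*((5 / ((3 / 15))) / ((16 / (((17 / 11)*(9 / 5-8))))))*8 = -116471658680 / 121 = -962575691.57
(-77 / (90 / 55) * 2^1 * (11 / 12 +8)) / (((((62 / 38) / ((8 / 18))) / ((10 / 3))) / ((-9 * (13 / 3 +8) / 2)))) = 318560935 / 7533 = 42288.72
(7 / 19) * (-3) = -21 / 19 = -1.11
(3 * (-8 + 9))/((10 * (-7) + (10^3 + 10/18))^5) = 177147/41202548431396484375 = 0.00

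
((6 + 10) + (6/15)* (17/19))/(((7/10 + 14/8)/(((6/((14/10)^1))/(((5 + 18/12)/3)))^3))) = 5178816000/100224943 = 51.67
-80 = -80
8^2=64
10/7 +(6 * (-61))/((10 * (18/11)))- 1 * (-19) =-407/210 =-1.94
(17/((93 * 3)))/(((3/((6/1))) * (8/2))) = 17/558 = 0.03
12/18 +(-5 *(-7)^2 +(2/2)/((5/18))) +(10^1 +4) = -3401/15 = -226.73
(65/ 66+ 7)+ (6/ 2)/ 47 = 24967/ 3102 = 8.05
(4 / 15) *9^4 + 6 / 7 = 61266 / 35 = 1750.46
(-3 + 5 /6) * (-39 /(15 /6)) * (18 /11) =3042 /55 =55.31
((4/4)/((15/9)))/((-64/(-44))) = 33/80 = 0.41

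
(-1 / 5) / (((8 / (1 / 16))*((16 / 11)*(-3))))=11 / 30720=0.00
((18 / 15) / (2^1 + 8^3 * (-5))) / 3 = -1 / 6395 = -0.00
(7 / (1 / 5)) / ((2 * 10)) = 7 / 4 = 1.75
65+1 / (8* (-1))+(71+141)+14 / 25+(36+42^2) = 2077.44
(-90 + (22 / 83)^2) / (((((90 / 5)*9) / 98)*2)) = -15178387 / 558009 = -27.20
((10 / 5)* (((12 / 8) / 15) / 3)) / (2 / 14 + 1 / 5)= 7 / 36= 0.19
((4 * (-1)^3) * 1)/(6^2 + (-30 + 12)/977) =-1954/17577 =-0.11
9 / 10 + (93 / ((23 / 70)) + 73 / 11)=735167 / 2530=290.58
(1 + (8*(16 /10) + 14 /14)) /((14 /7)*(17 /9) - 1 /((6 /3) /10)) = -666 /55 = -12.11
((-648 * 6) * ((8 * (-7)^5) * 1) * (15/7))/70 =16003008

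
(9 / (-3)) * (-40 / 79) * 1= 1.52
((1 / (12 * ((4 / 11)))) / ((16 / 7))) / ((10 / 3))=77 / 2560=0.03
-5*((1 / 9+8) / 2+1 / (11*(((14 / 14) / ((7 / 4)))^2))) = -34325 / 1584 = -21.67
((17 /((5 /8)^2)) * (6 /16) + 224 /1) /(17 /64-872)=-384512 /1394775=-0.28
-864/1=-864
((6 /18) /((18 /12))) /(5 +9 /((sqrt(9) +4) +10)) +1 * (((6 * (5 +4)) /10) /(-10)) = -10571 /21150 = -0.50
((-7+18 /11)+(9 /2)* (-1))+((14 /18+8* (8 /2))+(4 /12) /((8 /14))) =23.50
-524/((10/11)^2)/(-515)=15851/12875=1.23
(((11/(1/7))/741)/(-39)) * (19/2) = -77/3042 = -0.03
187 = 187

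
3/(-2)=-3/2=-1.50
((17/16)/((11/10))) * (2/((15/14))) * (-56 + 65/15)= -18445/198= -93.16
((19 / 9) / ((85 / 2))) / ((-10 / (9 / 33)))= -19 / 14025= -0.00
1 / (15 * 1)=1 / 15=0.07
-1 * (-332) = 332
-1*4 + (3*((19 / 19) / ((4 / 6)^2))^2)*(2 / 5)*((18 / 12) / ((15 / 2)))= -2.78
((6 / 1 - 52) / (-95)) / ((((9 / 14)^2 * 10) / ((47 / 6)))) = 0.92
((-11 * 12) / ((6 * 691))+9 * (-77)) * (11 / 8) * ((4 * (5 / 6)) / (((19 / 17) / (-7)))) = 3134302325 / 157548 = 19894.27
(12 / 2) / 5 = 6 / 5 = 1.20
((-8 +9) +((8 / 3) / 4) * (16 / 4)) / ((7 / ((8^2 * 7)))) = 234.67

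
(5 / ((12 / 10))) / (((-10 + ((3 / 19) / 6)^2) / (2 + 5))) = -126350 / 43317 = -2.92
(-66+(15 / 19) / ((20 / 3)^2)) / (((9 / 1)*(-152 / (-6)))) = -33431 / 115520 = -0.29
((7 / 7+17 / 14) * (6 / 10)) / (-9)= -31 / 210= -0.15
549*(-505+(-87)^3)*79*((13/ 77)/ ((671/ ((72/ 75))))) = -20884151808/ 3025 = -6903851.84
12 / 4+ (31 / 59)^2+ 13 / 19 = 261929 / 66139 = 3.96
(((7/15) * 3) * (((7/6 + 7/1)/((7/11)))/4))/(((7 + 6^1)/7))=3773/1560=2.42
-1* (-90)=90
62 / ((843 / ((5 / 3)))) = 310 / 2529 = 0.12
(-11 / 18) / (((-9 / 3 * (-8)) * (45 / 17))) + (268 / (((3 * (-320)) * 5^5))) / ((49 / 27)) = -3597613 / 372093750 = -0.01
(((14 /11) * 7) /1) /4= 49 /22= 2.23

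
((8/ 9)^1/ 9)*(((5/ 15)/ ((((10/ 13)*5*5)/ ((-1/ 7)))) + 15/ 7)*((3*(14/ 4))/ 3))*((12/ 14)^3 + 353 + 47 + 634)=7975528172/ 10418625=765.51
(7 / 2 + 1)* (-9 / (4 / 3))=-243 / 8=-30.38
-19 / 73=-0.26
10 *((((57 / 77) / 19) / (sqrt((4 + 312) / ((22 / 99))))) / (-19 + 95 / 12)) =-60 *sqrt(158) / 809039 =-0.00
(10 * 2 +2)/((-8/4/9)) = -99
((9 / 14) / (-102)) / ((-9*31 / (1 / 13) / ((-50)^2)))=0.00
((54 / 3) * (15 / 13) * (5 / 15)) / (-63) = -10 / 91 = -0.11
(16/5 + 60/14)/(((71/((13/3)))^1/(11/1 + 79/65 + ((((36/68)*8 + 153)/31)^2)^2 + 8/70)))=308.01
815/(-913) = -815/913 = -0.89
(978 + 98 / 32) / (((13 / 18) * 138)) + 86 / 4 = 149947 / 4784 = 31.34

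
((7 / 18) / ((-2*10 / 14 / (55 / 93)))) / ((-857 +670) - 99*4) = 49 / 177444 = 0.00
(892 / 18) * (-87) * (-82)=1060588 / 3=353529.33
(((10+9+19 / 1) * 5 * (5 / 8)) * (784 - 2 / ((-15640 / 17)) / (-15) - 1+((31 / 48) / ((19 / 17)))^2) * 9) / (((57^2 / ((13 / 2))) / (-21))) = -34091472620933 / 969259008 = -35172.72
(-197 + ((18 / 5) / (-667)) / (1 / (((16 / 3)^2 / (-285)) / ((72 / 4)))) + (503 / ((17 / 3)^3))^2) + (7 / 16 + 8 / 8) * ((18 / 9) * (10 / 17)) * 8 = -36305110415436386 / 206479403057475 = -175.83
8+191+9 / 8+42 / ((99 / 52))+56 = 73441 / 264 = 278.19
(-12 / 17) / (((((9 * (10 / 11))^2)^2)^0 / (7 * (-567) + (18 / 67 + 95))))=3114480 / 1139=2734.40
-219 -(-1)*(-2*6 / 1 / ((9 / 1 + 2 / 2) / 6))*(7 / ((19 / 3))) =-226.96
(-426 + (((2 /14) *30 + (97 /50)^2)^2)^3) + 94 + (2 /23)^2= 4127687852256094862269484152534161 /15194414306640625000000000000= 271658.24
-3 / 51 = -0.06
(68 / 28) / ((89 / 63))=153 / 89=1.72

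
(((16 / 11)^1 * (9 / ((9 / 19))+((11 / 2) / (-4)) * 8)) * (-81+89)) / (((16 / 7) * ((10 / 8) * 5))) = 1792 / 275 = 6.52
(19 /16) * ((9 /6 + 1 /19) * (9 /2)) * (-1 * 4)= -531 /16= -33.19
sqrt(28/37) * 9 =18 * sqrt(259)/37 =7.83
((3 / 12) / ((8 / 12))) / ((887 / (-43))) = -129 / 7096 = -0.02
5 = 5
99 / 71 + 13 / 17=2606 / 1207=2.16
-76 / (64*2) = -19 / 32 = -0.59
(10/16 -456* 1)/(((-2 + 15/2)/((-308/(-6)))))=-25501/6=-4250.17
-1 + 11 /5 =6 /5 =1.20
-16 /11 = -1.45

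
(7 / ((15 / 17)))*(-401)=-47719 / 15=-3181.27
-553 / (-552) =553 / 552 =1.00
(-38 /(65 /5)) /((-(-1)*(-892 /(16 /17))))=152 /49283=0.00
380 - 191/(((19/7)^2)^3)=17854963821/47045881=379.52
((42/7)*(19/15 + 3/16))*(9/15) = 1047/200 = 5.24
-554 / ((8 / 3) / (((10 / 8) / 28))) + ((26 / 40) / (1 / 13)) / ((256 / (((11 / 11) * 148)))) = -39329 / 8960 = -4.39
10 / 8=5 / 4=1.25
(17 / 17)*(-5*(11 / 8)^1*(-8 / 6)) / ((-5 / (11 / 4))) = -121 / 24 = -5.04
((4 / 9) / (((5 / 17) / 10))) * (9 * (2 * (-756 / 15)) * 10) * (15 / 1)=-2056320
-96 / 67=-1.43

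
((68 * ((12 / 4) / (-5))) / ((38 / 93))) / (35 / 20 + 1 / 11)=-46376 / 855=-54.24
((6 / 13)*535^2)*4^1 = 6869400 / 13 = 528415.38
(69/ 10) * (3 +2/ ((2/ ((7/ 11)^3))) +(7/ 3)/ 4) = 1411027/ 53240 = 26.50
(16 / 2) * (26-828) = -6416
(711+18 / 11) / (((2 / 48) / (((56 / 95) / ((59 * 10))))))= 5267808 / 308275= 17.09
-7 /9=-0.78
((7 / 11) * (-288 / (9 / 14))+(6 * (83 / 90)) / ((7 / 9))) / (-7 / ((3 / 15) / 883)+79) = 107021 / 11868010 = 0.01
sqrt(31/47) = sqrt(1457)/47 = 0.81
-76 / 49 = -1.55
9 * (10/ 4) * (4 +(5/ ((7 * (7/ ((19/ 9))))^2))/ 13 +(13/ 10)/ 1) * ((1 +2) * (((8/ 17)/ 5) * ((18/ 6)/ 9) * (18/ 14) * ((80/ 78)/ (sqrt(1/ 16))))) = 8576989376/ 144859533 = 59.21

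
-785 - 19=-804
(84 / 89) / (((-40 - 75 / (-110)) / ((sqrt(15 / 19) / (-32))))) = 231*sqrt(285) / 5850860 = 0.00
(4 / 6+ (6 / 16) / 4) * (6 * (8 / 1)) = 73 / 2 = 36.50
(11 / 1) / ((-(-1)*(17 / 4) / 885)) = 38940 / 17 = 2290.59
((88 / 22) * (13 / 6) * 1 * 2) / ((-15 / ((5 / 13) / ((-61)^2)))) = -4 / 33489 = -0.00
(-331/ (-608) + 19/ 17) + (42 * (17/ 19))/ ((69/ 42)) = 5832941/ 237728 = 24.54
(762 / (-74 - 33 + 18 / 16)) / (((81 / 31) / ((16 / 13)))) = -1007872 / 297297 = -3.39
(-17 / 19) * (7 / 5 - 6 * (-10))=-5219 / 95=-54.94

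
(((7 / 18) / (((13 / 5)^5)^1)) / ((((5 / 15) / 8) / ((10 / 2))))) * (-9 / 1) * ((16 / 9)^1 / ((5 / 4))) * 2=-11200000 / 1113879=-10.05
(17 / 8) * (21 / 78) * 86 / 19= 5117 / 1976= 2.59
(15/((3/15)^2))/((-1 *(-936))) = 125/312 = 0.40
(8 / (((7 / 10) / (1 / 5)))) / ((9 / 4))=64 / 63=1.02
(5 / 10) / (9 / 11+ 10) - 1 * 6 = -1417 / 238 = -5.95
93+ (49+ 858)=1000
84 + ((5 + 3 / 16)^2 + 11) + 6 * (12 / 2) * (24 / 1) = 252393 / 256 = 985.91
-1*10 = -10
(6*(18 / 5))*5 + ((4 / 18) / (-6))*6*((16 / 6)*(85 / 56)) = 20242 / 189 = 107.10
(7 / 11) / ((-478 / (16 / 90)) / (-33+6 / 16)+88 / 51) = 10353 / 1368862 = 0.01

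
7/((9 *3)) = 7/27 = 0.26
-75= -75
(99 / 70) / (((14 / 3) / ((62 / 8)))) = 9207 / 3920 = 2.35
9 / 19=0.47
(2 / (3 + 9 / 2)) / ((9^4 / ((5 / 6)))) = 2 / 59049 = 0.00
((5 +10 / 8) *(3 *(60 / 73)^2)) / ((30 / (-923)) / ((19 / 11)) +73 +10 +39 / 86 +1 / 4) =67868190000 / 448388151047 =0.15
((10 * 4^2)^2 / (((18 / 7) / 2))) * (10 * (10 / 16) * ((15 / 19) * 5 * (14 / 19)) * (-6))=-784000000 / 361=-2171745.15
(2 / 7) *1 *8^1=16 / 7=2.29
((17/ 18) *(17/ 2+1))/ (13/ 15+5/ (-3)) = -1615/ 144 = -11.22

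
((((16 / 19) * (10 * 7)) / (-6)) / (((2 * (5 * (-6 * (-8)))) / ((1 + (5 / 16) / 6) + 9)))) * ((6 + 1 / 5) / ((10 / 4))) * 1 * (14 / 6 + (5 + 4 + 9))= -2554741 / 246240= -10.38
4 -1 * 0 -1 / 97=387 / 97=3.99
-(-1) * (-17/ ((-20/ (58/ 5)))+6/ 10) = 523/ 50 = 10.46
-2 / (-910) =1 / 455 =0.00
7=7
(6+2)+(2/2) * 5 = 13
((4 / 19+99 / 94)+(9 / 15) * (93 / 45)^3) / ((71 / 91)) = 8.41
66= 66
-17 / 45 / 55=-17 / 2475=-0.01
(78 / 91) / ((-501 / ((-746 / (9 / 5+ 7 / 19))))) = 70870 / 120407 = 0.59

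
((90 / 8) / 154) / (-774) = -5 / 52976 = -0.00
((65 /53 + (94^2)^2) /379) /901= 4137969553 /18098387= 228.64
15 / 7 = 2.14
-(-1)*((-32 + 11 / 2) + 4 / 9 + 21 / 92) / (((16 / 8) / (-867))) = 6180265 / 552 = 11196.13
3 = 3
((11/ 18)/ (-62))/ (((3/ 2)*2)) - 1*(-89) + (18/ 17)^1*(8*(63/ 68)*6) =131670313/ 967572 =136.08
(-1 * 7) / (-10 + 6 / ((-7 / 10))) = 49 / 130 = 0.38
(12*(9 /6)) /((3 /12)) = 72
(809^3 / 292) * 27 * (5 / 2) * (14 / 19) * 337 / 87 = 56206432318995 / 160892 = 349342616.90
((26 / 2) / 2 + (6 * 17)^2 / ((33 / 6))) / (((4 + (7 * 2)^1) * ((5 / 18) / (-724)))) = -15116758 / 55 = -274850.15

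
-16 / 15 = -1.07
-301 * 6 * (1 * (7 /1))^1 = -12642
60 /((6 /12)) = 120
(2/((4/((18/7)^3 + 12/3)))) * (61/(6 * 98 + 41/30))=6591660/6064583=1.09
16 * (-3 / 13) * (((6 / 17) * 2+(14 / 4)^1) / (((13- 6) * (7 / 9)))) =-2376 / 833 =-2.85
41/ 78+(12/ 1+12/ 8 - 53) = -1520/ 39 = -38.97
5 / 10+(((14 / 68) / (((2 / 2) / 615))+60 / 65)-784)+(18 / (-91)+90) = -875845 / 1547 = -566.16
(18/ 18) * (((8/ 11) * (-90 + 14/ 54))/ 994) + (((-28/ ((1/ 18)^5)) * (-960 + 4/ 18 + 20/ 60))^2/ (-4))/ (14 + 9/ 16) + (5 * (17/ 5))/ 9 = -1521435718935797840168103475/ 34392897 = -44236916678923495167.28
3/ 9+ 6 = 19/ 3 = 6.33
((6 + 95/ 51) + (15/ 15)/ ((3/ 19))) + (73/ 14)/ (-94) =949061/ 67116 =14.14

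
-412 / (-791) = 412 / 791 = 0.52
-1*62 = -62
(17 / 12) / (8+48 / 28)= 7 / 48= 0.15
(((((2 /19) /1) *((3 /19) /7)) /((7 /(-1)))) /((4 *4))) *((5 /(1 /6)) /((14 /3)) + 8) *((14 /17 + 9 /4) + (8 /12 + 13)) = -344915 /67359712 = -0.01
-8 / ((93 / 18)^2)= -288 / 961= -0.30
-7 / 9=-0.78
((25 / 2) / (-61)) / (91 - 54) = -25 / 4514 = -0.01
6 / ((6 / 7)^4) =2401 / 216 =11.12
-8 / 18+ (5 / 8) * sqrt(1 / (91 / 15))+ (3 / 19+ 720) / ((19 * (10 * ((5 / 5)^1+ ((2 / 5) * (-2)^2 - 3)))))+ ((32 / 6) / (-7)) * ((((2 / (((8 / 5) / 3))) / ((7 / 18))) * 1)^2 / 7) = -625346923 / 31203396+ 5 * sqrt(1365) / 728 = -19.79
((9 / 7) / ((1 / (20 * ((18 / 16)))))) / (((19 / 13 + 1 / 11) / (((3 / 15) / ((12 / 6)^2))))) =3861 / 4144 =0.93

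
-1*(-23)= 23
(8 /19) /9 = 0.05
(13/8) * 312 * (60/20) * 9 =13689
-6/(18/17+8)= -51/77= -0.66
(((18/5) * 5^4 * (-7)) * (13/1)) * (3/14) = -43875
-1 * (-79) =79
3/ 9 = 1/ 3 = 0.33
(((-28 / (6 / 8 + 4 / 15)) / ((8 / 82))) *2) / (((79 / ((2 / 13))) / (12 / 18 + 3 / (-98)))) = -306680 / 438529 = -0.70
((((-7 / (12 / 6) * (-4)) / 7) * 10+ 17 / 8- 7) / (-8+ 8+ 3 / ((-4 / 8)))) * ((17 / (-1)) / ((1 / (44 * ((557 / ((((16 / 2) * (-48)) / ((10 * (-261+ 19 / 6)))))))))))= 97486053665 / 13824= 7051942.54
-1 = -1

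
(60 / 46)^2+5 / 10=2329 / 1058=2.20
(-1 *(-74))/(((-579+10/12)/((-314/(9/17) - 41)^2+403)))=-4825168816/93663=-51516.27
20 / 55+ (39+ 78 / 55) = 40.78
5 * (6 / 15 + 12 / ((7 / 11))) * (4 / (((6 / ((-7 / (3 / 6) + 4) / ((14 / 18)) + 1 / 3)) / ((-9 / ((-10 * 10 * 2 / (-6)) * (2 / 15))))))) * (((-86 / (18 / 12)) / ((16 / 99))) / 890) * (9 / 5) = -10187158509 / 8722000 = -1167.98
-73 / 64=-1.14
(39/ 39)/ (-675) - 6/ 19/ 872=-10309/ 5591700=-0.00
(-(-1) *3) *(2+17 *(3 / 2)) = 165 / 2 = 82.50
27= 27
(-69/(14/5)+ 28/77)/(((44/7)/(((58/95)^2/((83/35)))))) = -22011493/36255230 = -0.61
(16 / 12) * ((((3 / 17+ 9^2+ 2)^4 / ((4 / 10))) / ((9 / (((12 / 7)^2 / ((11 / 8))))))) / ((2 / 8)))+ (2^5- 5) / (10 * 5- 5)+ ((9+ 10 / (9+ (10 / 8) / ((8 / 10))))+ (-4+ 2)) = 352962244312163446 / 2328983085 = 151552085.79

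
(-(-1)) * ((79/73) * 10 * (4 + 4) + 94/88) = 281511/3212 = 87.64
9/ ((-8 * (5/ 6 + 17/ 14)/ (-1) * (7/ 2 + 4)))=63/ 860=0.07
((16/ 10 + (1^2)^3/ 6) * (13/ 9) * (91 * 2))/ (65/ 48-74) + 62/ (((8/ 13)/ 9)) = 565117969/ 627660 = 900.36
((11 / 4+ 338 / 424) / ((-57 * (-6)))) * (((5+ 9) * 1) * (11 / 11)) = 1316 / 9063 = 0.15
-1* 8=-8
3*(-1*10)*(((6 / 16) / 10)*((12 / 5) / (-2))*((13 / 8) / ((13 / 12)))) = 81 / 40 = 2.02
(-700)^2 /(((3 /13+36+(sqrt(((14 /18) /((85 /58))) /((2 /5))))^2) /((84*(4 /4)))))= 40933620000 /37351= 1095917.65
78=78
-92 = -92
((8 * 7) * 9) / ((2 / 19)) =4788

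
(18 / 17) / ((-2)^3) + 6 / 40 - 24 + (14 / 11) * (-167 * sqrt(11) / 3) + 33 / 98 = -2338 * sqrt(11) / 33 - 98484 / 4165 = -258.62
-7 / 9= -0.78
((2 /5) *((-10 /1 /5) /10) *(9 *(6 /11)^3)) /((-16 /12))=2916 /33275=0.09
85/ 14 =6.07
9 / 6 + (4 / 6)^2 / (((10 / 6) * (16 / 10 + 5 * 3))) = 755 / 498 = 1.52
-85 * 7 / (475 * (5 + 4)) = -119 / 855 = -0.14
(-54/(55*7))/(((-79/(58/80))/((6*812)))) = 136242/21725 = 6.27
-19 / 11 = -1.73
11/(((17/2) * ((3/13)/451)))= 128986/51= 2529.14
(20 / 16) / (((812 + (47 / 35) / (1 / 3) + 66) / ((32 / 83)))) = 1400 / 2562293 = 0.00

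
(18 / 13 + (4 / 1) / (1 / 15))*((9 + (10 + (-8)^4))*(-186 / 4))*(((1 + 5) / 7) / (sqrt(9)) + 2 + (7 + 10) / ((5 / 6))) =-3464002062 / 13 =-266461697.08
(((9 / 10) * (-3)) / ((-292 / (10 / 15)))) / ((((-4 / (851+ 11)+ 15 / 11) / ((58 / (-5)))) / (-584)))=4949604 / 161075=30.73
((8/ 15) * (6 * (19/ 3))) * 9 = 182.40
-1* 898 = -898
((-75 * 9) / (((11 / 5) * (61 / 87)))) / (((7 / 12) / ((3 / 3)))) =-3523500 / 4697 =-750.16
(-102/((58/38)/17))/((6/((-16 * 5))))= 439280/29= 15147.59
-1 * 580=-580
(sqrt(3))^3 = 3 * sqrt(3) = 5.20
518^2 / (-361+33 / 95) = -344470 / 463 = -744.00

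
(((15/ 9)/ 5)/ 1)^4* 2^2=4/ 81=0.05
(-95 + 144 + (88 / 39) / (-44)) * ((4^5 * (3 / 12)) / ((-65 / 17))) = -8307968 / 2535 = -3277.30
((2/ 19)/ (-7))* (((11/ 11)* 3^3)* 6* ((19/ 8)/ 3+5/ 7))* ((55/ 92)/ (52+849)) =-16335/ 6710648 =-0.00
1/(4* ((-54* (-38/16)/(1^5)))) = 1/513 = 0.00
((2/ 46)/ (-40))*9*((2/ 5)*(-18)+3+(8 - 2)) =-81/ 4600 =-0.02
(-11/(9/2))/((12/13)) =-2.65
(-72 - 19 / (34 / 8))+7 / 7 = -1283 / 17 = -75.47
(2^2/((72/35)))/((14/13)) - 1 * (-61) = 62.81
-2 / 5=-0.40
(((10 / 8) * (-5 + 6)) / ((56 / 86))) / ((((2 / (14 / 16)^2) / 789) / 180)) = 53435025 / 512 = 104365.28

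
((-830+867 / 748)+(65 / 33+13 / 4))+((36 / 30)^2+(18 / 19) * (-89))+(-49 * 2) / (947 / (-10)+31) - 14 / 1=-918.96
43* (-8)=-344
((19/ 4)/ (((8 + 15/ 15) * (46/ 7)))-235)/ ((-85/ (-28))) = -2723189/ 35190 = -77.39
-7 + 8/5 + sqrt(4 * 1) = -17/5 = -3.40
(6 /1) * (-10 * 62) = -3720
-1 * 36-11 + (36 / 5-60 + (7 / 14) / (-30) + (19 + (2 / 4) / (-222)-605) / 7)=-237673 / 1295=-183.53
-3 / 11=-0.27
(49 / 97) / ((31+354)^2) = 1 / 293425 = 0.00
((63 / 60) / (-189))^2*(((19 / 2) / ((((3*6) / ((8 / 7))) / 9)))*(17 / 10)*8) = 323 / 141750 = 0.00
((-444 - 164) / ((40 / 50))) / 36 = -190 / 9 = -21.11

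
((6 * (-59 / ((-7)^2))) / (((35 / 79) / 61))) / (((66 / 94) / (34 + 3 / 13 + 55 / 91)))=-16944394316 / 343343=-49351.22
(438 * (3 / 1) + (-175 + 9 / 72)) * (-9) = -82017 / 8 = -10252.12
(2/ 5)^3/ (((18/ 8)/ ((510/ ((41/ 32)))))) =34816/ 3075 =11.32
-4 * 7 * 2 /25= -56 /25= -2.24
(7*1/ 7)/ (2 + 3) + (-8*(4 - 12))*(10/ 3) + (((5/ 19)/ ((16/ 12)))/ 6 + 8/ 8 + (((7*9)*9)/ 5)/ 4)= 553849/ 2280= 242.92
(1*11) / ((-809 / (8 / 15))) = -88 / 12135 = -0.01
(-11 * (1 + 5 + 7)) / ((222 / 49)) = -7007 / 222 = -31.56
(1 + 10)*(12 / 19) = 132 / 19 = 6.95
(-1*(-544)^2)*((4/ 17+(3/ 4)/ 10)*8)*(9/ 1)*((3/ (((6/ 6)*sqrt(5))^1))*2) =-198346752*sqrt(5)/ 25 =-17740672.82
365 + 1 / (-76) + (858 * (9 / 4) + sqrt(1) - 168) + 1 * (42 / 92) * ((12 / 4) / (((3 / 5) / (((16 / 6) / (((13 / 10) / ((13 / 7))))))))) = 3735795 / 1748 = 2137.18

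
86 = 86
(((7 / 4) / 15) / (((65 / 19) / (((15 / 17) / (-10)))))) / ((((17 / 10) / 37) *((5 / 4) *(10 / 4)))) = -9842 / 469625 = -0.02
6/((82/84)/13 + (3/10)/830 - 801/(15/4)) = -13595400/483825271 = -0.03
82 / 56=41 / 28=1.46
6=6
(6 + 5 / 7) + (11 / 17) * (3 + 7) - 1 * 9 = 498 / 119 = 4.18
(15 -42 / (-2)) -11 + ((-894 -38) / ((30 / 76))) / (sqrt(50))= 25 -17708* sqrt(2) / 75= -308.91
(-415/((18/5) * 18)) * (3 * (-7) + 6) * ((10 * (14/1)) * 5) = 1815625/27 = 67245.37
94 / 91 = 1.03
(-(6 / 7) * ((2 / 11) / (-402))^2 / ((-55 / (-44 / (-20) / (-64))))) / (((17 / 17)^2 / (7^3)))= -0.00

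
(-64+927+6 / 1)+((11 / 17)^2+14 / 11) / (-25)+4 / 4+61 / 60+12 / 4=833485171 / 953700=873.95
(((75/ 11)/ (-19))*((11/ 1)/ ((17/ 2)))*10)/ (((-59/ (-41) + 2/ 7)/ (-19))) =28700/ 561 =51.16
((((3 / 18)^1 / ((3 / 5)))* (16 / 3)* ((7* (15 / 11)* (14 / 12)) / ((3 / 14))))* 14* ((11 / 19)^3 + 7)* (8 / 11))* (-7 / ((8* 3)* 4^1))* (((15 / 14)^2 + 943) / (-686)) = 3458808800 / 6111369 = 565.96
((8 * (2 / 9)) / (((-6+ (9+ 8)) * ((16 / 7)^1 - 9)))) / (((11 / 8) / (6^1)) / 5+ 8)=-8960 / 2994981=-0.00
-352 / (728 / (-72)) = 34.81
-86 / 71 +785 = 55649 / 71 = 783.79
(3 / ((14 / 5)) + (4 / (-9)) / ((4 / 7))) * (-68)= -1258 / 63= -19.97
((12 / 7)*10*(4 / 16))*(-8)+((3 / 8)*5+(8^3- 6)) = 26521 / 56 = 473.59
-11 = -11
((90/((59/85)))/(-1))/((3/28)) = -71400/59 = -1210.17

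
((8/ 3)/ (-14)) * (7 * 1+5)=-16/ 7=-2.29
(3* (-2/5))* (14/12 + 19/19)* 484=-6292/5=-1258.40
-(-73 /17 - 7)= 192 /17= 11.29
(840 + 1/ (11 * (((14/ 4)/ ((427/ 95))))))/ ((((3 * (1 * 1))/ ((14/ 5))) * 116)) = 3072727/ 454575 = 6.76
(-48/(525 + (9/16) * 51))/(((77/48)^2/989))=-583335936/17508337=-33.32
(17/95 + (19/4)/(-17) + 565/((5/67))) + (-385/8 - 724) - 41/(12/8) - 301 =250794301/38760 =6470.44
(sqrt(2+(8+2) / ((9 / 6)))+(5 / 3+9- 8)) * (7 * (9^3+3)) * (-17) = -29036 * sqrt(78)- 232288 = -488727.01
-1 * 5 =-5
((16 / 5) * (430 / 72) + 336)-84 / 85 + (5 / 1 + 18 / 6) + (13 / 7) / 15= 1939831 / 5355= 362.25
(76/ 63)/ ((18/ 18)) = 1.21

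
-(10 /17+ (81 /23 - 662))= 257235 /391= 657.89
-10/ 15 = -0.67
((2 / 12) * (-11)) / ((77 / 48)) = -8 / 7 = -1.14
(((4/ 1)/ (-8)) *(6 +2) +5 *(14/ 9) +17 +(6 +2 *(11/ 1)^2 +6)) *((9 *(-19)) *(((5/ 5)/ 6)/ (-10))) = 46987/ 60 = 783.12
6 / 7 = 0.86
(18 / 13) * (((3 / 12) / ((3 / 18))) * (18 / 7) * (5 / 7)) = 2430 / 637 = 3.81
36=36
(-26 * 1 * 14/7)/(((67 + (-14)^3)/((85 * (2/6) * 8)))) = 35360/8031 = 4.40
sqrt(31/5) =sqrt(155)/5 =2.49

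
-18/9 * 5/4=-5/2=-2.50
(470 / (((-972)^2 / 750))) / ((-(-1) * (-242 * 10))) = -5875 / 38106288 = -0.00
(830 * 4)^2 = 11022400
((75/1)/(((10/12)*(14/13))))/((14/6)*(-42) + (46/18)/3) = -15795/18361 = -0.86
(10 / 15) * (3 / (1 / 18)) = 36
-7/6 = -1.17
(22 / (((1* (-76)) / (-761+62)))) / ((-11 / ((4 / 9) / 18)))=-233 / 513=-0.45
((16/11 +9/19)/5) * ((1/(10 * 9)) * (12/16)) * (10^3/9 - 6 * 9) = 0.18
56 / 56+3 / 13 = 16 / 13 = 1.23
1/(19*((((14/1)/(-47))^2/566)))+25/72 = 22528567/67032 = 336.09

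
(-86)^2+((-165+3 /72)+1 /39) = 752031 /104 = 7231.07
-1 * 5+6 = 1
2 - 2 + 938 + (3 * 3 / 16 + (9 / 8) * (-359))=8555 / 16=534.69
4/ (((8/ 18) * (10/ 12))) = 54/ 5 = 10.80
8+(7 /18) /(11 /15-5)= 3037 /384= 7.91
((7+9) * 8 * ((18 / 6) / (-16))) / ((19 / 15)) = -360 / 19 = -18.95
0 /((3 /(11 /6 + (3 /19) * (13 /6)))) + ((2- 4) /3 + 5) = 13 /3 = 4.33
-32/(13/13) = -32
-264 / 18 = -44 / 3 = -14.67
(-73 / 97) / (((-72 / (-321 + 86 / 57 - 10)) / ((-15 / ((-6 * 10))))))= -1371013 / 1592352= -0.86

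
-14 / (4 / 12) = -42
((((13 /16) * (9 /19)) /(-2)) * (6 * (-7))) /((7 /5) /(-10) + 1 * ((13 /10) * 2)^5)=2559375 /37580024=0.07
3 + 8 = 11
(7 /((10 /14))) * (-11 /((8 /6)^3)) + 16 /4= -13273 /320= -41.48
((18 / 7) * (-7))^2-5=319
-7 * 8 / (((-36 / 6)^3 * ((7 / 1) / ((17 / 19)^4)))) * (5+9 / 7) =3674924 / 24630669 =0.15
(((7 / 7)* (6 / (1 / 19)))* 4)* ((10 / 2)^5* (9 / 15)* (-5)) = -4275000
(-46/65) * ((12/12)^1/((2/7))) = -161/65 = -2.48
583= 583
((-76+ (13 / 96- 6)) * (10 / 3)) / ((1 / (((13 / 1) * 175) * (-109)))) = 67667900.17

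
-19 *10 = -190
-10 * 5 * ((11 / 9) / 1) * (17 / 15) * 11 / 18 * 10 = -102850 / 243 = -423.25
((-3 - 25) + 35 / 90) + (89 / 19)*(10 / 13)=-106739 / 4446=-24.01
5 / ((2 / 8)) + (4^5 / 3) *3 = 1044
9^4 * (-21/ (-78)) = 45927/ 26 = 1766.42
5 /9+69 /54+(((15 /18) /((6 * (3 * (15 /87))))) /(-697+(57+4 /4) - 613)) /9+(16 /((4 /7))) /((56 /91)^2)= 5763052 /76059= 75.77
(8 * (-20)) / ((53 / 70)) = -11200 / 53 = -211.32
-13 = -13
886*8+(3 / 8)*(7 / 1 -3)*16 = 7112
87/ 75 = 29/ 25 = 1.16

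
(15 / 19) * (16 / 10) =24 / 19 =1.26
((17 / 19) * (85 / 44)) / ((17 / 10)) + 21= 9203 / 418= 22.02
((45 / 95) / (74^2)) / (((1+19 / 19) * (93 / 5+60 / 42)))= 315 / 145869688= 0.00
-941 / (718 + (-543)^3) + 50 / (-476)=-4002333267 / 38104344782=-0.11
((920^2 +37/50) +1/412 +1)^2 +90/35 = 716395909586.35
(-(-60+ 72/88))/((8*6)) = 217/176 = 1.23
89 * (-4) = -356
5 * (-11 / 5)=-11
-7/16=-0.44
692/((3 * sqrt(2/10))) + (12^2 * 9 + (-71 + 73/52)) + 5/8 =692 * sqrt(5)/3 + 127611/104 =1742.82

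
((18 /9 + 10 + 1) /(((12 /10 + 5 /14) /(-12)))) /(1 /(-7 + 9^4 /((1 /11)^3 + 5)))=-912040395 /6976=-130739.74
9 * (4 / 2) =18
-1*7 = -7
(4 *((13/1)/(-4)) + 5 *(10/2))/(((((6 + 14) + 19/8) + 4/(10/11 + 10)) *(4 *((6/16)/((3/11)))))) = 2880/30019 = 0.10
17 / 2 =8.50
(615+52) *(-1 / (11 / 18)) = -12006 / 11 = -1091.45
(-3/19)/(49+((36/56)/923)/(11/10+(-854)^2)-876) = 47121177831/246805022419216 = 0.00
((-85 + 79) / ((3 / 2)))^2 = 16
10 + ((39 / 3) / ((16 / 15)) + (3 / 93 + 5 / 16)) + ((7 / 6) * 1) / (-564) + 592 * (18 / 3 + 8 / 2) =623395187 / 104904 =5942.53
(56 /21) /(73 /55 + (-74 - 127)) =-220 /16473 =-0.01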